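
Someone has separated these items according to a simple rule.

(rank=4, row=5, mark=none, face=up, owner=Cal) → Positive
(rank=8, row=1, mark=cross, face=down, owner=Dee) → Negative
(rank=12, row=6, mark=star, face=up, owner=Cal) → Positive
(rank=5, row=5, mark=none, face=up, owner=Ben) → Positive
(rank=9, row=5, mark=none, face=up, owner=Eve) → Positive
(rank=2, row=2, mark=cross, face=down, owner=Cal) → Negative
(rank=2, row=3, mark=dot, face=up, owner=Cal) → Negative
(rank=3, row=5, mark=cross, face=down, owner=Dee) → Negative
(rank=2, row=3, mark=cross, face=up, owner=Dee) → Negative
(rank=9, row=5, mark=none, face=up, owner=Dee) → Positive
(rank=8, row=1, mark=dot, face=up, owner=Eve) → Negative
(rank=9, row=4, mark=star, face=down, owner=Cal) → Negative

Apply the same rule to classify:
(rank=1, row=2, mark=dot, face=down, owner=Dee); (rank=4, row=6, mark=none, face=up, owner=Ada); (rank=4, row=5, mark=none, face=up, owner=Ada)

Negative, Positive, Positive

'Positive' ⟺ face is up AND row ≥ 4.
(rank=1, row=2, mark=dot, face=down, owner=Dee) — face is down, row = 2, hence Negative.
(rank=4, row=6, mark=none, face=up, owner=Ada) — face is up, row = 6, hence Positive.
(rank=4, row=5, mark=none, face=up, owner=Ada) — face is up, row = 5, hence Positive.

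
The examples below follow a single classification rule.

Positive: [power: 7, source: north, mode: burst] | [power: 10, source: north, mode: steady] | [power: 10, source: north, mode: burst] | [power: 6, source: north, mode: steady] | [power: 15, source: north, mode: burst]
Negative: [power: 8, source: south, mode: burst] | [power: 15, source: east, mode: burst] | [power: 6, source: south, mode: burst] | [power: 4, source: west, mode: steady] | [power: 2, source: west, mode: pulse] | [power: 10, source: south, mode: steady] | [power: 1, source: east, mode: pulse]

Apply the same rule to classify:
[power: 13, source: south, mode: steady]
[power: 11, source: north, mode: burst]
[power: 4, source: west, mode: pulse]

'Positive' ⟺ source is north.
[power: 13, source: south, mode: steady]: source is south, does not pass → Negative. [power: 11, source: north, mode: burst]: source is north, qualifies → Positive. [power: 4, source: west, mode: pulse]: source is west, does not pass → Negative.

Negative, Positive, Negative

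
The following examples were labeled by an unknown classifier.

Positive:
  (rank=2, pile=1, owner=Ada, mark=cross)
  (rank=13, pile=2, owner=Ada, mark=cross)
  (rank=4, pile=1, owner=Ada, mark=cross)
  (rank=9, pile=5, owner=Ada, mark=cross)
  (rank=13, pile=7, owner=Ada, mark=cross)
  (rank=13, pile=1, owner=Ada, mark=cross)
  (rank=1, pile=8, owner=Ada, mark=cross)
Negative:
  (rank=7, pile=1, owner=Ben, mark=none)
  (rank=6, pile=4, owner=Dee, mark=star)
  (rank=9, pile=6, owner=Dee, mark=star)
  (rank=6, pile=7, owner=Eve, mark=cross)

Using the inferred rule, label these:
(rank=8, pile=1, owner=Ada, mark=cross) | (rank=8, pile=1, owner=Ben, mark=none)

Positive, Negative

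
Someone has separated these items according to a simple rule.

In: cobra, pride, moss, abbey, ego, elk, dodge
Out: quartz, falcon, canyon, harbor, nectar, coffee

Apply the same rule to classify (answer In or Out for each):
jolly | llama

In, In

The rule appears to be: length ≤ 5.
jolly: length 5, has this property → In.
llama: length 5, has this property → In.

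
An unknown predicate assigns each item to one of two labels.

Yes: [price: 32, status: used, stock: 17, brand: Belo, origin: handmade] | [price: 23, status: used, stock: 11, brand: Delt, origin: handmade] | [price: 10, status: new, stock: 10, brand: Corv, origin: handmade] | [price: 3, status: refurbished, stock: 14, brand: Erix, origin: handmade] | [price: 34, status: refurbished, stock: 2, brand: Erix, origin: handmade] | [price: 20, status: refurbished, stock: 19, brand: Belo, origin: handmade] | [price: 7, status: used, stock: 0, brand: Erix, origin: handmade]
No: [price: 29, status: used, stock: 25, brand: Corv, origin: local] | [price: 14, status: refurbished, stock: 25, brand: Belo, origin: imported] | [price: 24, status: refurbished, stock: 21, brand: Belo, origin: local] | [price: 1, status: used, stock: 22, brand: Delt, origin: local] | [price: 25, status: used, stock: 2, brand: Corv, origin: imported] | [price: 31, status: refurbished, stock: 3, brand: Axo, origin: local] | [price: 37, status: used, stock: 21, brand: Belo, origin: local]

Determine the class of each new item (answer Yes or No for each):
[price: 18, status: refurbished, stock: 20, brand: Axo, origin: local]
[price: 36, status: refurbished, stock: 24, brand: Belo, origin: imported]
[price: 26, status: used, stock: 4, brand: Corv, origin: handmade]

Looking at the examples, the only property every 'Yes' case has and every 'No' case lacks is: origin is handmade.

No, No, Yes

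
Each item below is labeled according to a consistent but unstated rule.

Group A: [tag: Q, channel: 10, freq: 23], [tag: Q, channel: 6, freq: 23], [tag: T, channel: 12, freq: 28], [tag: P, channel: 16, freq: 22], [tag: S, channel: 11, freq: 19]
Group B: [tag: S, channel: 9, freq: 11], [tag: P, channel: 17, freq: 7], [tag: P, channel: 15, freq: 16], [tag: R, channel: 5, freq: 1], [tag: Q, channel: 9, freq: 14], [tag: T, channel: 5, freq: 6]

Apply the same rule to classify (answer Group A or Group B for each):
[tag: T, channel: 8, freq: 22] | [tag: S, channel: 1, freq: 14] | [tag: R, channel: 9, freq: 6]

Group A, Group B, Group B

The classifier is using: freq ≥ 19.
[tag: T, channel: 8, freq: 22] — freq = 22, hence Group A.
[tag: S, channel: 1, freq: 14] — freq = 14, hence Group B.
[tag: R, channel: 9, freq: 6] — freq = 6, hence Group B.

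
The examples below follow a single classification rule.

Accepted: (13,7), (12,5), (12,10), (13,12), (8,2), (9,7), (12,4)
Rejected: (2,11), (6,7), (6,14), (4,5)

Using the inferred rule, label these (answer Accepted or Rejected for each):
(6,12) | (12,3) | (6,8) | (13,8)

Rule: first > second. This holds for each 'Accepted' example and fails for each 'Rejected' one.
(6,12) — 6 < 12, hence Rejected.
(12,3) — 12 > 3, hence Accepted.
(6,8) — 6 < 8, hence Rejected.
(13,8) — 13 > 8, hence Accepted.

Rejected, Accepted, Rejected, Accepted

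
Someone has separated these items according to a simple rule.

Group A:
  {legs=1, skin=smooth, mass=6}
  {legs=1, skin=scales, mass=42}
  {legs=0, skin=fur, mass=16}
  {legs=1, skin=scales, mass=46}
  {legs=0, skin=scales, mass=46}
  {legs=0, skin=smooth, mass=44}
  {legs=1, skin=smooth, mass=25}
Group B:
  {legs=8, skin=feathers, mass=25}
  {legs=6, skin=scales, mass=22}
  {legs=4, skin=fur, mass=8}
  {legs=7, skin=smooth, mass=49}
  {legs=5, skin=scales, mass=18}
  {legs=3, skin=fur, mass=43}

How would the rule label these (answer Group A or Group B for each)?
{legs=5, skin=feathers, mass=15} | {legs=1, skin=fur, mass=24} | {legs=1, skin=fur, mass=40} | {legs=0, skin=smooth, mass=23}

'Group A' ⟺ legs ≤ 1.
{legs=5, skin=feathers, mass=15} — legs = 5, hence Group B.
{legs=1, skin=fur, mass=24} — legs = 1, hence Group A.
{legs=1, skin=fur, mass=40} — legs = 1, hence Group A.
{legs=0, skin=smooth, mass=23} — legs = 0, hence Group A.

Group B, Group A, Group A, Group A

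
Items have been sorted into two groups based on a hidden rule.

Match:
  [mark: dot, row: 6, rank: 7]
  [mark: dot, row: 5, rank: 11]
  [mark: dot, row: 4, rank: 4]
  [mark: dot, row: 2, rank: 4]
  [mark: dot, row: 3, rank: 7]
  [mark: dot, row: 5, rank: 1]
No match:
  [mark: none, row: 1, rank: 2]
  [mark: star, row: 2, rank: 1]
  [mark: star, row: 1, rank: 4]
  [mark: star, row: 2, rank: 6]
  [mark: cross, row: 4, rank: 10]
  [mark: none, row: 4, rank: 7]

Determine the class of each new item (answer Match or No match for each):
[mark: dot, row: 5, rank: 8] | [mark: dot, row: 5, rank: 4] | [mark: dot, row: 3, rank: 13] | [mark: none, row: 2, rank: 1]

The classifier is using: mark is dot.
[mark: dot, row: 5, rank: 8] → mark is dot → Match. [mark: dot, row: 5, rank: 4] → mark is dot → Match. [mark: dot, row: 3, rank: 13] → mark is dot → Match. [mark: none, row: 2, rank: 1] → mark is none → No match.

Match, Match, Match, No match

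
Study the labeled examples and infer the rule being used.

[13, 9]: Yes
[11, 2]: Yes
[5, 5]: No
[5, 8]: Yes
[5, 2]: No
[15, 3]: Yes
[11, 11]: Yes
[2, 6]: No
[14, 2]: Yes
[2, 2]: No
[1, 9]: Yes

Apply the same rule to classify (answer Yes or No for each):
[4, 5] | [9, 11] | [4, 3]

The simplest hypothesis consistent with all the labels is: max ≥ 8.

No, Yes, No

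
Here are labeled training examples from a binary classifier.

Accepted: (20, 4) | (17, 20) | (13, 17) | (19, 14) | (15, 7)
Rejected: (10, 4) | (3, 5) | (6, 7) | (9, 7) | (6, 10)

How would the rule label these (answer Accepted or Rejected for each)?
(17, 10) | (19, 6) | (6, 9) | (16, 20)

Accepted, Accepted, Rejected, Accepted

The common property of the 'Accepted' items is: sum ≥ 22. No 'Rejected' item has it.
Accepted: (17, 10), since 17+10 = 27.
Accepted: (19, 6), since 19+6 = 25.
Rejected: (6, 9), since 6+9 = 15.
Accepted: (16, 20), since 16+20 = 36.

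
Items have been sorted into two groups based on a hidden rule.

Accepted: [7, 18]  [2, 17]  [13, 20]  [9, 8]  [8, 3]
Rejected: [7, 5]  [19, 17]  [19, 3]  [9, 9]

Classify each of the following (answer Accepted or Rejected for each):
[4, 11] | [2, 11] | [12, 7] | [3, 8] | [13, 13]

Accepted, Accepted, Accepted, Accepted, Rejected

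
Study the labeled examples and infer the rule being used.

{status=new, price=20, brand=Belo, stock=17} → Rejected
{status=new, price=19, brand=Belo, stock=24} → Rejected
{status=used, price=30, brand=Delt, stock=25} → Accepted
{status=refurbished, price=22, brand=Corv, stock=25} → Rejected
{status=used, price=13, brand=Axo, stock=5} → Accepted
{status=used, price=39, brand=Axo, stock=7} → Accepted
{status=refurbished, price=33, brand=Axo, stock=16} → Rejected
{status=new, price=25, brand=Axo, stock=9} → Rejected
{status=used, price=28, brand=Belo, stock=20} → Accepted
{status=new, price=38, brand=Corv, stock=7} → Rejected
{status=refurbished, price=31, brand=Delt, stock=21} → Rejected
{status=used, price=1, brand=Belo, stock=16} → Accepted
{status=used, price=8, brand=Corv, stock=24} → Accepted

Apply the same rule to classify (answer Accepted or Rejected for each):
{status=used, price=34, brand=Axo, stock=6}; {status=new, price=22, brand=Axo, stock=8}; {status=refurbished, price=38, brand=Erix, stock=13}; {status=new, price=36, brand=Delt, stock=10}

One predicate separates the groups cleanly: status is used.
{status=used, price=34, brand=Axo, stock=6} — status is used, hence Accepted.
{status=new, price=22, brand=Axo, stock=8} — status is new, hence Rejected.
{status=refurbished, price=38, brand=Erix, stock=13} — status is refurbished, hence Rejected.
{status=new, price=36, brand=Delt, stock=10} — status is new, hence Rejected.

Accepted, Rejected, Rejected, Rejected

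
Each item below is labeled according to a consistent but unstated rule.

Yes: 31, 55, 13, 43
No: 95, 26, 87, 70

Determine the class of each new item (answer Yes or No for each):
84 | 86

The pattern is that an item is 'Yes' exactly when: ≡ 1 (mod 6).
84: No (84 mod 6 = 0).
86: No (86 mod 6 = 2).

No, No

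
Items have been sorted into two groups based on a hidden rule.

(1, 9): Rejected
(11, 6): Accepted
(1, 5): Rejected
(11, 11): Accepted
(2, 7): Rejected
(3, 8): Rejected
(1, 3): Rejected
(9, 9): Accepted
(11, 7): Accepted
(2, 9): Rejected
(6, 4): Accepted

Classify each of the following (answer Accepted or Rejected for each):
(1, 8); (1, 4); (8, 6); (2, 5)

Rejected, Rejected, Accepted, Rejected

Every 'Accepted' example satisfies: first ≥ 4. None of the 'Rejected' examples do.
(1, 8): first 1, doesn't match → Rejected.
(1, 4): first 1, doesn't match → Rejected.
(8, 6): first 8, matches → Accepted.
(2, 5): first 2, doesn't match → Rejected.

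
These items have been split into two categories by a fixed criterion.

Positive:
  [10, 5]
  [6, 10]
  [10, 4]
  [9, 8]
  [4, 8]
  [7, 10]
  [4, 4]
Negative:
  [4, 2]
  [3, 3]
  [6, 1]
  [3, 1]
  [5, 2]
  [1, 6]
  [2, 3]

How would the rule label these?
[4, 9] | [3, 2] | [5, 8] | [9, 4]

Positive, Negative, Positive, Positive

One predicate separates the groups cleanly: sum ≥ 8.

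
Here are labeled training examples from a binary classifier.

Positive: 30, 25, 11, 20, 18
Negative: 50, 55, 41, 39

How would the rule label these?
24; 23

Positive, Positive

Every 'Positive' example satisfies: at most 30. None of the 'Negative' examples do.
24: Positive (24 ≤ 30).
23: Positive (23 ≤ 30).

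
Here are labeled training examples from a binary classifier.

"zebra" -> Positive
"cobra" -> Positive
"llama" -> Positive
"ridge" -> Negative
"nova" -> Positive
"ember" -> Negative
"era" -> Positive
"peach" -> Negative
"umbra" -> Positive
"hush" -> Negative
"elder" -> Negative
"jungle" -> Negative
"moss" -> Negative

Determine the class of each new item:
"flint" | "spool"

Negative, Negative

The rule appears to be: ends with 'a'.
"flint": ends with 't', fails this test → Negative. "spool": ends with 'l', fails this test → Negative.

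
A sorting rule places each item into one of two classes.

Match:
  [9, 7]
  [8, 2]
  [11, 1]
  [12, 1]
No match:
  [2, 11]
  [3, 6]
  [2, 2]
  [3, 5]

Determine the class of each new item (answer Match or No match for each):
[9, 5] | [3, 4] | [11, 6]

Match, No match, Match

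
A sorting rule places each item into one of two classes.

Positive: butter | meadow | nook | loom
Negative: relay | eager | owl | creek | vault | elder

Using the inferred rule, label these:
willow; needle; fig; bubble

Looking at the examples, the only property every 'Positive' case has and every 'Negative' case lacks is: even length.

Positive, Positive, Negative, Positive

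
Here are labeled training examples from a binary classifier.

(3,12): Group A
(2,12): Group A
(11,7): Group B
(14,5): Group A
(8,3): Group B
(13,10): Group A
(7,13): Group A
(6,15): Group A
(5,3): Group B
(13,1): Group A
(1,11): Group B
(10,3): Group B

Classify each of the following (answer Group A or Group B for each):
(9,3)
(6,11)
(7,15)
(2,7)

Group B, Group B, Group A, Group B

One predicate separates the groups cleanly: max ≥ 12.
(9,3) — max 9, hence Group B. (6,11) — max 11, hence Group B. (7,15) — max 15, hence Group A. (2,7) — max 7, hence Group B.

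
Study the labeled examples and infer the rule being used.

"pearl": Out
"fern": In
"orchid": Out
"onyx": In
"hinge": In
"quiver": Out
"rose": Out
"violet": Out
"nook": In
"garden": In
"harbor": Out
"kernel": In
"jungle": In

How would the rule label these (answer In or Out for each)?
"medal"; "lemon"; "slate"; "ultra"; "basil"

The common property of the 'In' items is: contains 'n'. No 'Out' item has it.
"medal": no 'n' — does not satisfy this, so Out. "lemon": has 'n' — matches, so In. "slate": no 'n' — does not satisfy this, so Out. "ultra": no 'n' — does not satisfy this, so Out. "basil": no 'n' — does not satisfy this, so Out.

Out, In, Out, Out, Out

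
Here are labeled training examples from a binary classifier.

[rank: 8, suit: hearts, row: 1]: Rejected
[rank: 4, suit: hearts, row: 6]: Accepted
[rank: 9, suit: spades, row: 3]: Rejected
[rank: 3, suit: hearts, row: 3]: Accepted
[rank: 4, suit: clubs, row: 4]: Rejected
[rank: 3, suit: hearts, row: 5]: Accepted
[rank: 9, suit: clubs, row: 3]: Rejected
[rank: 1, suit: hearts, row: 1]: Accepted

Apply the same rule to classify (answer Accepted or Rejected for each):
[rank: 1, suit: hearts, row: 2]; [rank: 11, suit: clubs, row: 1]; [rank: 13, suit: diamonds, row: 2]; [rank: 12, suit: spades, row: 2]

The classifier is using: suit is hearts AND rank ≤ 4.
[rank: 1, suit: hearts, row: 2] — suit is hearts, rank = 1, hence Accepted.
[rank: 11, suit: clubs, row: 1] — suit is clubs, rank = 11, hence Rejected.
[rank: 13, suit: diamonds, row: 2] — suit is diamonds, rank = 13, hence Rejected.
[rank: 12, suit: spades, row: 2] — suit is spades, rank = 12, hence Rejected.

Accepted, Rejected, Rejected, Rejected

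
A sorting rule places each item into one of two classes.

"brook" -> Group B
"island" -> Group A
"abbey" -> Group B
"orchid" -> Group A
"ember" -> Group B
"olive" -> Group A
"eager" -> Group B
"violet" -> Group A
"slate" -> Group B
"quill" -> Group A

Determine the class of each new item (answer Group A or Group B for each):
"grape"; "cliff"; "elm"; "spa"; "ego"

Every 'Group A' example satisfies: contains 'i'. None of the 'Group B' examples do.
Group B: "grape", since no 'i'.
Group A: "cliff", since has 'i'.
Group B: "elm", since no 'i'.
Group B: "spa", since no 'i'.
Group B: "ego", since no 'i'.

Group B, Group A, Group B, Group B, Group B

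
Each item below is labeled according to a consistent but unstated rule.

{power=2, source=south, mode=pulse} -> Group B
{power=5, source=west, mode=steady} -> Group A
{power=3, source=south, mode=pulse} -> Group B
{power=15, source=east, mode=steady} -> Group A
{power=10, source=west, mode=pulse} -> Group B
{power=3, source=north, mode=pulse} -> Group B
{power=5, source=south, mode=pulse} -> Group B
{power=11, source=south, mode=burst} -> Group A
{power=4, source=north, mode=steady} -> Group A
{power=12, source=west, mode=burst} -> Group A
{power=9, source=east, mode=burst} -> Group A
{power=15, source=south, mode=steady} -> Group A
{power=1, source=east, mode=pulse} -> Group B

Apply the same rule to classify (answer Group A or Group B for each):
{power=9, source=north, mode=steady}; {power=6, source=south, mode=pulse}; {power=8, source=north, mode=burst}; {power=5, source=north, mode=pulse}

Checking candidate rules against both groups, what survives is: mode is not pulse.
{power=9, source=north, mode=steady}: mode is steady — passes, so Group A.
{power=6, source=south, mode=pulse}: mode is pulse — does not fit, so Group B.
{power=8, source=north, mode=burst}: mode is burst — passes, so Group A.
{power=5, source=north, mode=pulse}: mode is pulse — does not fit, so Group B.

Group A, Group B, Group A, Group B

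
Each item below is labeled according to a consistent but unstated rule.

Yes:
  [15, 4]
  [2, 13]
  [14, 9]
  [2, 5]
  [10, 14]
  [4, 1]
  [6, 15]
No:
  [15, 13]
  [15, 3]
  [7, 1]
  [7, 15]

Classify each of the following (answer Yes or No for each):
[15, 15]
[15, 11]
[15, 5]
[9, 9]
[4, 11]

The common property of the 'Yes' items is: product is even. No 'No' item has it.
[15, 15]: 15·15 = 225 — doesn't qualify, so No. [15, 11]: 15·11 = 165 — doesn't qualify, so No. [15, 5]: 15·5 = 75 — doesn't qualify, so No. [9, 9]: 9·9 = 81 — doesn't qualify, so No. [4, 11]: 4·11 = 44 — qualifies, so Yes.

No, No, No, No, Yes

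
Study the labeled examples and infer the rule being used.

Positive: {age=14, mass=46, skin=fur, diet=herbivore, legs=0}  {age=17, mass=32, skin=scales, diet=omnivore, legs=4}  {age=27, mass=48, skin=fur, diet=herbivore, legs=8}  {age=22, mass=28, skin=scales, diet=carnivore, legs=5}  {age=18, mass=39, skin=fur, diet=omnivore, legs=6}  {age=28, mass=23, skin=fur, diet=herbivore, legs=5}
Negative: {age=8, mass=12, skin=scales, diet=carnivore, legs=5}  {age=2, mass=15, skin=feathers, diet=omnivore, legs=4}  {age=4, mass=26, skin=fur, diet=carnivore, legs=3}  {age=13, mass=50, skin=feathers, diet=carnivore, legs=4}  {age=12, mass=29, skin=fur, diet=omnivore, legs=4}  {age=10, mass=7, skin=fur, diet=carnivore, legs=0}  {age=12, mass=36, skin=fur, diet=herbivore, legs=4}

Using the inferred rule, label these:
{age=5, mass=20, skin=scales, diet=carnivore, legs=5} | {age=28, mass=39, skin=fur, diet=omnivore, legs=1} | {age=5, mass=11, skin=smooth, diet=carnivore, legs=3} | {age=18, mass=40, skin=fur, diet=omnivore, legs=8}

Negative, Positive, Negative, Positive

The rule appears to be: age ≥ 14.
{age=5, mass=20, skin=scales, diet=carnivore, legs=5} → age = 5 → Negative. {age=28, mass=39, skin=fur, diet=omnivore, legs=1} → age = 28 → Positive. {age=5, mass=11, skin=smooth, diet=carnivore, legs=3} → age = 5 → Negative. {age=18, mass=40, skin=fur, diet=omnivore, legs=8} → age = 18 → Positive.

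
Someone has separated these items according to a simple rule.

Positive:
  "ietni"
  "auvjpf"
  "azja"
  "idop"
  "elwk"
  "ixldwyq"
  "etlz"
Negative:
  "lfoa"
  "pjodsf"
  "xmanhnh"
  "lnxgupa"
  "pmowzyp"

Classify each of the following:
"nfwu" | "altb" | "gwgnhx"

The pattern is that an item is 'Positive' exactly when: starts with a vowel.
"nfwu" → starts with 'n' → Negative. "altb" → starts with 'a' → Positive. "gwgnhx" → starts with 'g' → Negative.

Negative, Positive, Negative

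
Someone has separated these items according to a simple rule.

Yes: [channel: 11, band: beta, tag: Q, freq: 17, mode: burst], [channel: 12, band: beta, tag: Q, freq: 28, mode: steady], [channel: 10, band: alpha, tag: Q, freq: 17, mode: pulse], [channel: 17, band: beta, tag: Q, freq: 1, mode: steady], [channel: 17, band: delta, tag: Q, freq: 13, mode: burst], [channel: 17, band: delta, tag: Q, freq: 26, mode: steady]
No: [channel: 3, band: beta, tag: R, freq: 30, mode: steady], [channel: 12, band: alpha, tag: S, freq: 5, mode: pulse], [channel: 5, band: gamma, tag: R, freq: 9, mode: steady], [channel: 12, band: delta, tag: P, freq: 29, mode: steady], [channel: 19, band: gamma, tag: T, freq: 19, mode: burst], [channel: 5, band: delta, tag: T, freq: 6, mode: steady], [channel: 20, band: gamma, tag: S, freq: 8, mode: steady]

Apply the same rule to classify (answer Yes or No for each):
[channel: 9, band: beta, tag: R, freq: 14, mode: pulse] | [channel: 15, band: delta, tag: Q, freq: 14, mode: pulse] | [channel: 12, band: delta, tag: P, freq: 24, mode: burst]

No, Yes, No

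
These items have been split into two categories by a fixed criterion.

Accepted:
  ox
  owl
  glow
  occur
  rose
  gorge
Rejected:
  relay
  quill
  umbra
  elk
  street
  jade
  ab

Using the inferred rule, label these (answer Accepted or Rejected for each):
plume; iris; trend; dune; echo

The common property of the 'Accepted' items is: contains 'o'. No 'Rejected' item has it.
plume → no 'o' → Rejected. iris → no 'o' → Rejected. trend → no 'o' → Rejected. dune → no 'o' → Rejected. echo → has 'o' → Accepted.

Rejected, Rejected, Rejected, Rejected, Accepted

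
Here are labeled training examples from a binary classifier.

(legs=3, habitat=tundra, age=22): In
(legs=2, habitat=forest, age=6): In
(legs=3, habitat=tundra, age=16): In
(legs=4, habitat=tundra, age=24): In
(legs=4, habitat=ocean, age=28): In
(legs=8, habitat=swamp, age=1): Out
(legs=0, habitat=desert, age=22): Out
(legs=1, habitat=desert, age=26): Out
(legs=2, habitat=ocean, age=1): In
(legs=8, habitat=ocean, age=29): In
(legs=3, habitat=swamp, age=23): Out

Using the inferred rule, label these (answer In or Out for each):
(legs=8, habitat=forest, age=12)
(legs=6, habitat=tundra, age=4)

The pattern is that an item is 'In' exactly when: habitat is not swamp AND legs ≥ 2.
(legs=8, habitat=forest, age=12): habitat is forest, legs = 8 — fits, so In. (legs=6, habitat=tundra, age=4): habitat is tundra, legs = 6 — fits, so In.

In, In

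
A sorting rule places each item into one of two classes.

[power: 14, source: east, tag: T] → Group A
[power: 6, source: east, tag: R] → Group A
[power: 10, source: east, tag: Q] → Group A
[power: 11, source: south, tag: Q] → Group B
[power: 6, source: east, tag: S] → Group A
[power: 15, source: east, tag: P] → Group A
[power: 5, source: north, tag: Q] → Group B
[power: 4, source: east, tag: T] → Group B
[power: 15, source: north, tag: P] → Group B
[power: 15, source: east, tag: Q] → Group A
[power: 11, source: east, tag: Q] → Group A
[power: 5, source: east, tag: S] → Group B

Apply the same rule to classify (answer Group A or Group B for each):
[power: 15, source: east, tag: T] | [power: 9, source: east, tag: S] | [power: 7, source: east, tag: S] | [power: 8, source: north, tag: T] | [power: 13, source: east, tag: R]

The simplest hypothesis consistent with all the labels is: source is east AND power ≥ 6.
Group A: [power: 15, source: east, tag: T], since source is east, power = 15. Group A: [power: 9, source: east, tag: S], since source is east, power = 9. Group A: [power: 7, source: east, tag: S], since source is east, power = 7. Group B: [power: 8, source: north, tag: T], since source is north, power = 8. Group A: [power: 13, source: east, tag: R], since source is east, power = 13.

Group A, Group A, Group A, Group B, Group A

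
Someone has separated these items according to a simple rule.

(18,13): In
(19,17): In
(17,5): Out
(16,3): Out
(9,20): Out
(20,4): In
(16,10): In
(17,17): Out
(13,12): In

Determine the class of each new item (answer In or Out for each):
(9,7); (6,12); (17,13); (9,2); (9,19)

The classifier is using: first > second AND sum ≥ 24.
(9,7): 9 > 7, 9+7 = 16 — lacks this property, so Out. (6,12): 6 < 12, 6+12 = 18 — lacks this property, so Out. (17,13): 17 > 13, 17+13 = 30 — passes, so In. (9,2): 9 > 2, 9+2 = 11 — lacks this property, so Out. (9,19): 9 < 19, 9+19 = 28 — lacks this property, so Out.

Out, Out, In, Out, Out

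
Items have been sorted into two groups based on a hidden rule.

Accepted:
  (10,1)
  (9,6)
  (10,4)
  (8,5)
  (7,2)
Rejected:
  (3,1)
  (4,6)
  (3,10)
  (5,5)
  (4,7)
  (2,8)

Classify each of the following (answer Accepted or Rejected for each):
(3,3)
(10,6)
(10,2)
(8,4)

Rejected, Accepted, Accepted, Accepted

Rule: first ≥ 6. This holds for each 'Accepted' example and fails for each 'Rejected' one.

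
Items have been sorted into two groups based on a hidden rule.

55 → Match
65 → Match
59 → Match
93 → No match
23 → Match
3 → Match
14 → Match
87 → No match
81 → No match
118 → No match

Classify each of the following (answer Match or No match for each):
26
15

Match, Match

The distinguishing property — at most 65 — holds for all the 'Match' cases and none of the 'No match' cases.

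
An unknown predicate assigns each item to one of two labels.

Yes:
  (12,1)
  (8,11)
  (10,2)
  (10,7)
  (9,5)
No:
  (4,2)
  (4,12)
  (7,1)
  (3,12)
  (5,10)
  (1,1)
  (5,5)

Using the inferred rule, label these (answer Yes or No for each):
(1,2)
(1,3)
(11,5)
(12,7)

No, No, Yes, Yes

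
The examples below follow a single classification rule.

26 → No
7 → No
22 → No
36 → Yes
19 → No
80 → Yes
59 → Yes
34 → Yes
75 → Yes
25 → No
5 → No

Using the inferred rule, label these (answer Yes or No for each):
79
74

Rule: at least 34. This holds for each 'Yes' example and fails for each 'No' one.

Yes, Yes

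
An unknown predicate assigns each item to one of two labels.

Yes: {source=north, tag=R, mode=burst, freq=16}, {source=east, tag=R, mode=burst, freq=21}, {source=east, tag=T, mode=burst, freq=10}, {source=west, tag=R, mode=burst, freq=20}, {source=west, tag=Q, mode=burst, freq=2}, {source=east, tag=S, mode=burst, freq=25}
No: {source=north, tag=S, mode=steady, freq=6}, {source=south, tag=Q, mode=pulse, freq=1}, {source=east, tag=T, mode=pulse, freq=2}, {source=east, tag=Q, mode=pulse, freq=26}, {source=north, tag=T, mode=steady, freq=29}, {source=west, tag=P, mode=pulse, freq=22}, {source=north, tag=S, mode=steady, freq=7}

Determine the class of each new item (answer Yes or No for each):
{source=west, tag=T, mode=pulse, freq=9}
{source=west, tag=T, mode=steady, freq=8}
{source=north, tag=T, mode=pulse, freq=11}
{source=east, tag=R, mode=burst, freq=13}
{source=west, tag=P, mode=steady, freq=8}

No, No, No, Yes, No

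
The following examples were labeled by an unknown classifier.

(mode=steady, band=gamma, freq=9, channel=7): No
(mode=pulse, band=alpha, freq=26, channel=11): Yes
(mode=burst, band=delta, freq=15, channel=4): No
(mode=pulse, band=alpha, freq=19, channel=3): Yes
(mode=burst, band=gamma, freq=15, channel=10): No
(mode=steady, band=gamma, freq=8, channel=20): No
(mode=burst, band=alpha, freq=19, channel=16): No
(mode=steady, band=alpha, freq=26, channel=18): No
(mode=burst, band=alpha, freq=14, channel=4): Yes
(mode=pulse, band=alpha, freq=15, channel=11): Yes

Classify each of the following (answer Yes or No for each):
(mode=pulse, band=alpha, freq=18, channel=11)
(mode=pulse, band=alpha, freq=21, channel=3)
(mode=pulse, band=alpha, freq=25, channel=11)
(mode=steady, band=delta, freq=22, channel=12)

The common property of the 'Yes' items is: band is alpha AND channel ≤ 11. No 'No' item has it.

Yes, Yes, Yes, No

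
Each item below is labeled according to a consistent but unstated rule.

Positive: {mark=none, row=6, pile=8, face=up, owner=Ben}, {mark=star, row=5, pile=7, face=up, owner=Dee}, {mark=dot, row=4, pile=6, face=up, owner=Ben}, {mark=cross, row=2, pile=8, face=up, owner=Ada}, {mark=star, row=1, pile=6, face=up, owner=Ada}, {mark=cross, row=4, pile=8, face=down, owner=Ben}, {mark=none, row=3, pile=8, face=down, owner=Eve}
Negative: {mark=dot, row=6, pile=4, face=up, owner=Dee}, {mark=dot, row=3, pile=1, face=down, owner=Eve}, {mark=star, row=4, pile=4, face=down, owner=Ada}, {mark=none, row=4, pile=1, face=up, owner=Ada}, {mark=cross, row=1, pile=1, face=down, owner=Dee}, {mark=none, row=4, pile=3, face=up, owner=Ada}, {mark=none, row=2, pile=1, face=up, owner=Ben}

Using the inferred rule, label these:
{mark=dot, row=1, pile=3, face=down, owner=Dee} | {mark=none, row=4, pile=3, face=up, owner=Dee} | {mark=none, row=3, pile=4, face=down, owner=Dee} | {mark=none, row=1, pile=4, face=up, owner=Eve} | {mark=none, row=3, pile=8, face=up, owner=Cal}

Every 'Positive' example satisfies: pile ≥ 6. None of the 'Negative' examples do.
{mark=dot, row=1, pile=3, face=down, owner=Dee}: pile = 3, lacks this property → Negative. {mark=none, row=4, pile=3, face=up, owner=Dee}: pile = 3, lacks this property → Negative. {mark=none, row=3, pile=4, face=down, owner=Dee}: pile = 4, lacks this property → Negative. {mark=none, row=1, pile=4, face=up, owner=Eve}: pile = 4, lacks this property → Negative. {mark=none, row=3, pile=8, face=up, owner=Cal}: pile = 8, meets the rule → Positive.

Negative, Negative, Negative, Negative, Positive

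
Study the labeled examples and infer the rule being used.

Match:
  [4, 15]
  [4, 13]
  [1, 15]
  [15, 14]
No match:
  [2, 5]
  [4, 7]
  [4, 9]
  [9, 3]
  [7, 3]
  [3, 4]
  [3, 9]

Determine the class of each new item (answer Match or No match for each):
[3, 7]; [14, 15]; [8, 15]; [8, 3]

Rule: sum ≥ 16. This holds for each 'Match' example and fails for each 'No match' one.

No match, Match, Match, No match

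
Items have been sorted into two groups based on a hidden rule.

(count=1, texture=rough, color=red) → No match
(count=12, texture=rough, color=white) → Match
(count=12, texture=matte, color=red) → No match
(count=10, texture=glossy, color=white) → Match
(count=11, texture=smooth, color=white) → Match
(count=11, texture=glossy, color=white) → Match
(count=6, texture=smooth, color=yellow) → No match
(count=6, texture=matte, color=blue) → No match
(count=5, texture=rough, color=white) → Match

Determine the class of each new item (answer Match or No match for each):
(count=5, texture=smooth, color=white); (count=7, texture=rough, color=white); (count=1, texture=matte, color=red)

Match, Match, No match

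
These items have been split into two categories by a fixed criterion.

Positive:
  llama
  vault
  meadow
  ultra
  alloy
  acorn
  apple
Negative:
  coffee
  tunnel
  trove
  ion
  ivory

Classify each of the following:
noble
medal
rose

Negative, Positive, Negative

Comparing the two groups points to one rule — contains 'a'.
Negative: noble, since no 'a'.
Positive: medal, since has 'a'.
Negative: rose, since no 'a'.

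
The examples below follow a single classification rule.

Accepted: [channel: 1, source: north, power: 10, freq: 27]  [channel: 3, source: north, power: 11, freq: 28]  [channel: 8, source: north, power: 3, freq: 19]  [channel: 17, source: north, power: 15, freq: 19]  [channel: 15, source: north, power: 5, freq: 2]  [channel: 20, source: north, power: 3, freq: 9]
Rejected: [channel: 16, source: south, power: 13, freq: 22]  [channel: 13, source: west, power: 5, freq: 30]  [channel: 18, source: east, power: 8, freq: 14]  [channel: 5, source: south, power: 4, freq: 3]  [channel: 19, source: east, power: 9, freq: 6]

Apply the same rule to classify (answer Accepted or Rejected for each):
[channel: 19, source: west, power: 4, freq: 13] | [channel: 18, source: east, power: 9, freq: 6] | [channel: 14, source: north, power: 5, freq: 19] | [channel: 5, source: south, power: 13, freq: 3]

Rejected, Rejected, Accepted, Rejected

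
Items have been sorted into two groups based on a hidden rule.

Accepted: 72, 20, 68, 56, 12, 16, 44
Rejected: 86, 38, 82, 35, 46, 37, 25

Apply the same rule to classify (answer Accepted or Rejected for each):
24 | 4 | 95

Checking candidate rules against both groups, what survives is: multiple of 4.
24 — 24 = 4·6, hence Accepted.
4 — 4 = 4·1, hence Accepted.
95 — 95 = 4·23 + 3, hence Rejected.

Accepted, Accepted, Rejected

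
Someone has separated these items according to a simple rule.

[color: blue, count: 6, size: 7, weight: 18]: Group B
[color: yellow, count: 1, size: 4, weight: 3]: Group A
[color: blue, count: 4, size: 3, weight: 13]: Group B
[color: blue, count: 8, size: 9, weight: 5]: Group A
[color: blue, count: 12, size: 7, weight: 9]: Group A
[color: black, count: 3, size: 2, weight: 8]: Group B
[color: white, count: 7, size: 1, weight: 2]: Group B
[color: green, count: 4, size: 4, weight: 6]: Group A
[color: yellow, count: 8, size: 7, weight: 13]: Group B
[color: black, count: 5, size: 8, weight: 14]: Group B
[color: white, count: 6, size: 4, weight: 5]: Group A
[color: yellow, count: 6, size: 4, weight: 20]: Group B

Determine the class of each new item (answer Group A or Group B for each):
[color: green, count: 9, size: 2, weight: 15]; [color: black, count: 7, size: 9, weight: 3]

The simplest hypothesis consistent with all the labels is: weight ≤ 9 AND size ≥ 3.
[color: green, count: 9, size: 2, weight: 15] → weight = 15, size = 2 → Group B. [color: black, count: 7, size: 9, weight: 3] → weight = 3, size = 9 → Group A.

Group B, Group A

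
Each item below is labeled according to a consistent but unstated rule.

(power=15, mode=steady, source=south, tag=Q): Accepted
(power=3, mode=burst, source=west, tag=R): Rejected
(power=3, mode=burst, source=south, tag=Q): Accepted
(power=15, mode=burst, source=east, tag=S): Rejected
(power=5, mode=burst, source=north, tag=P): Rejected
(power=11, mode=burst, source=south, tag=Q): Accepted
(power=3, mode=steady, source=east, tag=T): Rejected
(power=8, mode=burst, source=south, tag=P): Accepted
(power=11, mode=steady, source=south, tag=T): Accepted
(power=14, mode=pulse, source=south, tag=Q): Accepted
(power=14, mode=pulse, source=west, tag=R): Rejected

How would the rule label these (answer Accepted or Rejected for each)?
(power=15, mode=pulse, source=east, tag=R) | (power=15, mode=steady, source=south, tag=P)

Rejected, Accepted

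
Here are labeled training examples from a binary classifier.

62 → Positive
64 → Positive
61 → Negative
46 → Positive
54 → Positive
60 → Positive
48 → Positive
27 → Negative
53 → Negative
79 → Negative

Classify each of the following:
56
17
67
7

Positive, Negative, Negative, Negative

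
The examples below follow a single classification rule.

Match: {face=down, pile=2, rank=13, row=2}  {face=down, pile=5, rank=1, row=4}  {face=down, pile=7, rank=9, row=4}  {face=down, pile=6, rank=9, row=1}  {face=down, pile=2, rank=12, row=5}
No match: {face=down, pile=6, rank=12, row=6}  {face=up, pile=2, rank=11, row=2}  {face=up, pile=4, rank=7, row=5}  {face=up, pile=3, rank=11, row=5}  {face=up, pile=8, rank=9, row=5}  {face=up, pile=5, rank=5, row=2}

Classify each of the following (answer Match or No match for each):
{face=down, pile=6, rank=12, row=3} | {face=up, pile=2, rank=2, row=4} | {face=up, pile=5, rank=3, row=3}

Match, No match, No match

The simplest hypothesis consistent with all the labels is: face is down AND row ≤ 5.
{face=down, pile=6, rank=12, row=3}: face is down, row = 3, checks out → Match. {face=up, pile=2, rank=2, row=4}: face is up, row = 4, doesn't qualify → No match. {face=up, pile=5, rank=3, row=3}: face is up, row = 3, doesn't qualify → No match.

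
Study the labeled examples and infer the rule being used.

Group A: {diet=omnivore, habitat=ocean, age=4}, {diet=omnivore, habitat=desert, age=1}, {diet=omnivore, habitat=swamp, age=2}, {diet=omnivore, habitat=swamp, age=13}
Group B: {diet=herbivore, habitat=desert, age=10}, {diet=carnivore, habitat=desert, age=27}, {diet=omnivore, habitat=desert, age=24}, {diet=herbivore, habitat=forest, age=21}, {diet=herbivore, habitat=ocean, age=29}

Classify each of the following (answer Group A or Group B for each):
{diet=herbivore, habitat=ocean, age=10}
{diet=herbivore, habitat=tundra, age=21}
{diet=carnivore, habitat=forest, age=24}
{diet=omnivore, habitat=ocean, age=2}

The distinguishing property — diet is omnivore AND age ≤ 13 — holds for all the 'Group A' cases and none of the 'Group B' cases.
{diet=herbivore, habitat=ocean, age=10}: diet is herbivore, age = 10 — fails this test, so Group B.
{diet=herbivore, habitat=tundra, age=21}: diet is herbivore, age = 21 — fails this test, so Group B.
{diet=carnivore, habitat=forest, age=24}: diet is carnivore, age = 24 — fails this test, so Group B.
{diet=omnivore, habitat=ocean, age=2}: diet is omnivore, age = 2 — matches, so Group A.

Group B, Group B, Group B, Group A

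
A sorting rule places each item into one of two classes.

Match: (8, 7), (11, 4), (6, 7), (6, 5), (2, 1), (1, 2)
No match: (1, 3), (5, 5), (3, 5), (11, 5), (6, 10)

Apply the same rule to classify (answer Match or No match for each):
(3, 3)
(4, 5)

'Match' ⟺ sum is odd.
No match: (3, 3), since 3+3 = 6.
Match: (4, 5), since 4+5 = 9.

No match, Match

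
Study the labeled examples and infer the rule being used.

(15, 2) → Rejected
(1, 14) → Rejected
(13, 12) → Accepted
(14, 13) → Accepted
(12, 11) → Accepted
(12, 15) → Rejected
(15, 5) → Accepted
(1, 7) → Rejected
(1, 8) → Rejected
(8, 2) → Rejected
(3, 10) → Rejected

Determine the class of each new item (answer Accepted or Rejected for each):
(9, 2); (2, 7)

Every 'Accepted' example satisfies: first > second AND sum ≥ 20. None of the 'Rejected' examples do.

Rejected, Rejected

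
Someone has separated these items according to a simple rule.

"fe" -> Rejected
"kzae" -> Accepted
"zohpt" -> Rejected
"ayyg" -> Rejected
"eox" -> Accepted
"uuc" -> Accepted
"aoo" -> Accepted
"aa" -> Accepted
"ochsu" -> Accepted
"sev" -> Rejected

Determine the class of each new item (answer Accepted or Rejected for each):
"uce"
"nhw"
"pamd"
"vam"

Accepted, Rejected, Rejected, Rejected

Every 'Accepted' example satisfies: has ≥ 2 vowels. None of the 'Rejected' examples do.
"uce": Accepted (2 vowels). "nhw": Rejected (0 vowels). "pamd": Rejected (1 vowel). "vam": Rejected (1 vowel).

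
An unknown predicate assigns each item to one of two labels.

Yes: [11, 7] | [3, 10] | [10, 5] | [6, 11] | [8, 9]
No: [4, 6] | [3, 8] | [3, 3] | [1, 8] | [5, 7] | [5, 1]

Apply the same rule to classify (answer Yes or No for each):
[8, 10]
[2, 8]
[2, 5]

Yes, No, No

The distinguishing property — sum ≥ 13 — holds for all the 'Yes' cases and none of the 'No' cases.
[8, 10]: 8+10 = 18 — satisfies this, so Yes. [2, 8]: 2+8 = 10 — does not pass, so No. [2, 5]: 2+5 = 7 — does not pass, so No.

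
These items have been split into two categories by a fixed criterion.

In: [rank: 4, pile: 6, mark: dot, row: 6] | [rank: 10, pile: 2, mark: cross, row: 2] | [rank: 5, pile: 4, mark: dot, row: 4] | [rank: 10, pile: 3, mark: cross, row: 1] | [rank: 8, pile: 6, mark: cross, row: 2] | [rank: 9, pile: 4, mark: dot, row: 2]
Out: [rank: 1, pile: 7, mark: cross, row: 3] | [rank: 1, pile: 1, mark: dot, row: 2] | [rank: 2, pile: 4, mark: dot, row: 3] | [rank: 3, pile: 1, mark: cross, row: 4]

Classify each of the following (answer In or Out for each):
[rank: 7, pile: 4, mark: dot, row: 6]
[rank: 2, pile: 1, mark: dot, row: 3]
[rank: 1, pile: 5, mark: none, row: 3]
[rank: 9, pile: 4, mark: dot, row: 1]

In, Out, Out, In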